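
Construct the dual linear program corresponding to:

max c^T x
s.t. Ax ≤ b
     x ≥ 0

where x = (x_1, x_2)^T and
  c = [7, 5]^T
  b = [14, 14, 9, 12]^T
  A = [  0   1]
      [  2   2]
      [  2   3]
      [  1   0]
Minimize: z = 14y1 + 14y2 + 9y3 + 12y4

Subject to:
  C1: -2y2 - 2y3 - y4 ≤ -7
  C2: -y1 - 2y2 - 3y3 ≤ -5
  y1, y2, y3, y4 ≥ 0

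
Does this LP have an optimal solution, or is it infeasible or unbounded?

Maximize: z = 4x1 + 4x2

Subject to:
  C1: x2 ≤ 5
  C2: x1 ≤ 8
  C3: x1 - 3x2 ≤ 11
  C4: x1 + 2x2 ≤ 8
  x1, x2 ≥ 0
The point (8, 0) satisfies every constraint, so the LP is feasible; the constraints give x1 ≤ 8 and x2 ≤ 5, which with x1, x2 ≥ 0 keep the feasible region inside a bounded box. A feasible, bounded LP attains a finite optimum at a vertex.

Bounded optimum: z* = 32 at (8, 0).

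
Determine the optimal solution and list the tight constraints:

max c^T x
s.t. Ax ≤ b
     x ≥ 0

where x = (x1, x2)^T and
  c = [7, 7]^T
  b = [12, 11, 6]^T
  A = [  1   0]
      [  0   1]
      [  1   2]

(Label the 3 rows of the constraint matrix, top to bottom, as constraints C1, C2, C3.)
Optimal: x1 = 6, x2 = 0
Binding: C3, x2 ≥ 0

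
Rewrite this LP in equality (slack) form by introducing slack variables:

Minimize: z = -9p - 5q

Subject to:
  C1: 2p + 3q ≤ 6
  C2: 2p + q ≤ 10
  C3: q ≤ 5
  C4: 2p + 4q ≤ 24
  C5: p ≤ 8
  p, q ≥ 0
min z = -9p - 5q

s.t.
  2p + 3q + s1 = 6
  2p + q + s2 = 10
  q + s3 = 5
  2p + 4q + s4 = 24
  p + s5 = 8
  p, q, s1, s2, s3, s4, s5 ≥ 0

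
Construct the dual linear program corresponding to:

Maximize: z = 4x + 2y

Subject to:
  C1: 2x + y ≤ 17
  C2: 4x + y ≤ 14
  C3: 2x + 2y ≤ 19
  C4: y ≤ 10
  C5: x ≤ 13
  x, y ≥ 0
Minimize: z = 17y1 + 14y2 + 19y3 + 10y4 + 13y5

Subject to:
  C1: -2y1 - 4y2 - 2y3 - y5 ≤ -4
  C2: -y1 - y2 - 2y3 - y4 ≤ -2
  y1, y2, y3, y4, y5 ≥ 0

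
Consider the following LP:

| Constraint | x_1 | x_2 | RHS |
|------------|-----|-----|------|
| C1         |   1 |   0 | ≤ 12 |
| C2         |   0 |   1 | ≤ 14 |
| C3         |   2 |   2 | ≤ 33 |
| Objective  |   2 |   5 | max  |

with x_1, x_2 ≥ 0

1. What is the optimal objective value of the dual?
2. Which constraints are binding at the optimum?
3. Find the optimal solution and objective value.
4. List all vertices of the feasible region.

1. 75 (by strong duality, equal to the primal optimum)
2. C2, C3
3. x_1 = 2.5, x_2 = 14, z = 75
4. (0, 0), (12, 0), (12, 4.5), (2.5, 14), (0, 14)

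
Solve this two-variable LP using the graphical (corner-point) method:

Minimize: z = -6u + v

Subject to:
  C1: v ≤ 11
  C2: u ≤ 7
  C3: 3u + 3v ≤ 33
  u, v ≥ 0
u = 7, v = 0, z = -42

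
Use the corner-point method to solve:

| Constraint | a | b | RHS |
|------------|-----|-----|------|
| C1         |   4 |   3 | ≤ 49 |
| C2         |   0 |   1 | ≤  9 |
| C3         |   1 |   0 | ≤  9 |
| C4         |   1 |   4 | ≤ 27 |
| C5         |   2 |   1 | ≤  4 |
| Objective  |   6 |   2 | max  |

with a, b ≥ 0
Each vertex is the intersection of two constraint boundaries that also satisfies all remaining constraints:
  a = 0 and b = 0 → (0, 0)
  2a + b = 4 and b = 0 → (2, 0)
  2a + b = 4 and a = 0 → (0, 4)

Evaluating z = 6a + 2b at each vertex:
  (0, 0): z = 0
  (2, 0): z = 12
  (0, 4): z = 8

The maximum is at (2, 0) with z = 12.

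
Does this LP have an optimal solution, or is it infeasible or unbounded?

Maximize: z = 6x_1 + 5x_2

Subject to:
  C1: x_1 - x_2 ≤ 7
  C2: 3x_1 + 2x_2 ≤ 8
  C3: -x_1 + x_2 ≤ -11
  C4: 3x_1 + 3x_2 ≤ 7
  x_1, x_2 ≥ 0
C1 requires x_1 - x_2 ≤ 7, while C3 (-x_1 + x_2 ≤ -11) is equivalent to x_1 - x_2 ≥ 11. Together they would need 11 ≤ x_1 - x_2 ≤ 7, which is impossible since 11 > 7. No point satisfies all constraints.

The feasible region is empty; the LP is infeasible.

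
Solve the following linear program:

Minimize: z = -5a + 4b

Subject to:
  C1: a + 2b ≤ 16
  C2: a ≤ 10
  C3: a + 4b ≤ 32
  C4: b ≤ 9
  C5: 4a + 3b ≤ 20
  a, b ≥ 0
Each vertex is the intersection of two constraint boundaries that also satisfies all remaining constraints:
  a = 0 and b = 0 → (0, 0)
  4a + 3b = 20 and b = 0 → (5, 0)
  4a + 3b = 20 and a = 0 → (0, 6.667)

Evaluating z = -5a + 4b at each vertex:
  (0, 0): z = 0
  (5, 0): z = -25
  (0, 6.667): z = 26.67

The minimum is at (5, 0) with z = -25.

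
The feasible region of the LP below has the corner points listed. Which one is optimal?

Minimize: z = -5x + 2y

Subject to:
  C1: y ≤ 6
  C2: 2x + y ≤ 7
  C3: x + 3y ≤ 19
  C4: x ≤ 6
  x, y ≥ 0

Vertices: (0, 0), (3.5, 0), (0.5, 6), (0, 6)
Evaluating z = -5x + 2y at each vertex:
  (0, 0): z = 0
  (3.5, 0): z = -17.5
  (0.5, 6): z = 9.5
  (0, 6): z = 12

The smallest value is z = -17.5, attained at (3.5, 0).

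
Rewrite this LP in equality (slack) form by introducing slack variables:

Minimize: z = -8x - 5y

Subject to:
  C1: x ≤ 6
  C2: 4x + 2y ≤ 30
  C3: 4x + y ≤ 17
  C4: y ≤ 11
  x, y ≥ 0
min z = -8x - 5y

s.t.
  x + s1 = 6
  4x + 2y + s2 = 30
  4x + y + s3 = 17
  y + s4 = 11
  x, y, s1, s2, s3, s4 ≥ 0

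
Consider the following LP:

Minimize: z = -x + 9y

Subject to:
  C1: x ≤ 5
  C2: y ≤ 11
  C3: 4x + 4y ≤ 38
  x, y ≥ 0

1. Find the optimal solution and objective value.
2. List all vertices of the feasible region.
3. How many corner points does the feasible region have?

1. x = 5, y = 0, z = -5
2. (0, 0), (5, 0), (5, 4.5), (0, 9.5)
3. 4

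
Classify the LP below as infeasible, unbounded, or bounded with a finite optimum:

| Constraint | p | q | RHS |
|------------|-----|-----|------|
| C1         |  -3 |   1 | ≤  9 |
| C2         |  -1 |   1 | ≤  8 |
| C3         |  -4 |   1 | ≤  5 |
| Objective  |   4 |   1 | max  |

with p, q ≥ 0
Feasible point: (0, 0) satisfies every constraint, so the LP is feasible.
Direction d = (1, 0): for each constraint row a, a·d ≤ 0 —
  (-3)(1) + (1)(0) = -3 ≤ 0
  (-1)(1) + (1)(0) = -1 ≤ 0
  (-4)(1) + (1)(0) = -4 ≤ 0
and d ≥ 0, so (0, 0) + t·d stays feasible for every t ≥ 0. Along this ray z = 4p + q changes by 4 per unit t, so z → +∞.

Unbounded — the objective can increase without bound over the feasible region.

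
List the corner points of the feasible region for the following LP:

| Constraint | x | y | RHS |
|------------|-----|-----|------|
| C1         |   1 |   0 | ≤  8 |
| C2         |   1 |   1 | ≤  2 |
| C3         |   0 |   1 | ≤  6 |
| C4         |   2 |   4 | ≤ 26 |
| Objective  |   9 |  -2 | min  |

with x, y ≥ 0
Each vertex is the intersection of two constraint boundaries that also satisfies all remaining constraints:
  x = 0 and y = 0 → (0, 0)
  x + y = 2 and y = 0 → (2, 0)
  x + y = 2 and x = 0 → (0, 2)

Vertices: (0, 0), (2, 0), (0, 2)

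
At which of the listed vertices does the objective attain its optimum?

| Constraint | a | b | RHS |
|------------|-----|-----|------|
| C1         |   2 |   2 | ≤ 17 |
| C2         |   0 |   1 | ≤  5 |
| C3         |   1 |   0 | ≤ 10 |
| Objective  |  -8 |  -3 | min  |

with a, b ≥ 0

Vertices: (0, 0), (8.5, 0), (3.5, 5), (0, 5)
Evaluating z = -8a - 3b at each vertex:
  (0, 0): z = 0
  (8.5, 0): z = -68
  (3.5, 5): z = -43
  (0, 5): z = -15

The smallest value is z = -68, attained at (8.5, 0).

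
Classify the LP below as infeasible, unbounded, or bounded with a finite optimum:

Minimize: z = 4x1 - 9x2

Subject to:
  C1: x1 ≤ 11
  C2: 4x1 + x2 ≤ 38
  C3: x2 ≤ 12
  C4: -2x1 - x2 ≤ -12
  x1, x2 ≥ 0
The point (0, 12) satisfies every constraint, so the LP is feasible; the constraints give x1 ≤ 11 and x2 ≤ 12, which with x1, x2 ≥ 0 keep the feasible region inside a bounded box. A feasible, bounded LP attains a finite optimum at a vertex.

Evaluating z = 4x1 - 9x2 at each vertex:
  (6, 0): z = 24
  (9.5, 0): z = 38
  (6.5, 12): z = -82
  (0, 12): z = -108

Feasible with finite optimum z* = -108 at (0, 12).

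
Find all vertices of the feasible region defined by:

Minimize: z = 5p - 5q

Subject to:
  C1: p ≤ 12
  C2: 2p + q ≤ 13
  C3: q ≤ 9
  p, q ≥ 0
Each vertex is the intersection of two constraint boundaries that also satisfies all remaining constraints:
  p = 0 and q = 0 → (0, 0)
  2p + q = 13 and q = 0 → (6.5, 0)
  2p + q = 13 and q = 9 → (2, 9)
  q = 9 and p = 0 → (0, 9)

Vertices: (0, 0), (6.5, 0), (2, 9), (0, 9)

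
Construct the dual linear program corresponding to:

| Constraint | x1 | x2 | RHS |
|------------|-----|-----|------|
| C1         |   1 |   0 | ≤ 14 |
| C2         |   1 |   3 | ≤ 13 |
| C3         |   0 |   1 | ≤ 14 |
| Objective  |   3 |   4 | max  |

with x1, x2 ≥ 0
Minimize: z = 14y1 + 13y2 + 14y3

Subject to:
  C1: -y1 - y2 ≤ -3
  C2: -3y2 - y3 ≤ -4
  y1, y2, y3 ≥ 0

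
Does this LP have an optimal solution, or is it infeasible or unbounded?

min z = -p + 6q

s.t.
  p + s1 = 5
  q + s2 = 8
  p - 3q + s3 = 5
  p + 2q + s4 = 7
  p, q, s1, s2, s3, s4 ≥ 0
The point (5, 0) satisfies every constraint, so the LP is feasible; the constraints give p ≤ 5 and q ≤ 8, which with p, q ≥ 0 keep the feasible region inside a bounded box. A feasible, bounded LP attains a finite optimum at a vertex.

Bounded optimum: z* = -5 at (5, 0).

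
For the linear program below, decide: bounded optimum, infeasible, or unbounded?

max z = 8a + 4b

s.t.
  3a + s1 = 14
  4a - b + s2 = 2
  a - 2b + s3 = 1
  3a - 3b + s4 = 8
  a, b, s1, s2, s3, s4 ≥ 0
Feasible point: (0, 0) satisfies every constraint, so the LP is feasible.
Direction d = (0, 1): for each constraint row a, a·d ≤ 0 —
  (3)(0) + (0)(1) = 0 ≤ 0
  (4)(0) + (-1)(1) = -1 ≤ 0
  (1)(0) + (-2)(1) = -2 ≤ 0
  (3)(0) + (-3)(1) = -3 ≤ 0
and d ≥ 0, so (0, 0) + t·d stays feasible for every t ≥ 0. Along this ray z = 8a + 4b changes by 4 per unit t, so z → +∞.

Unbounded — the objective can increase without bound over the feasible region.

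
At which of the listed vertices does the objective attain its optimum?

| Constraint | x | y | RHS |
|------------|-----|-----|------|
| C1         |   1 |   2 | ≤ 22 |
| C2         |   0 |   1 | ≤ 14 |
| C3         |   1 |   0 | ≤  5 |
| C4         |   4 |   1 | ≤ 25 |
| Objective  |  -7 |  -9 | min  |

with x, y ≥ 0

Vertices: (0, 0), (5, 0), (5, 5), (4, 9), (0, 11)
Evaluating z = -7x - 9y at each vertex:
  (0, 0): z = 0
  (5, 0): z = -35
  (5, 5): z = -80
  (4, 9): z = -109
  (0, 11): z = -99

The smallest value is z = -109, attained at (4, 9).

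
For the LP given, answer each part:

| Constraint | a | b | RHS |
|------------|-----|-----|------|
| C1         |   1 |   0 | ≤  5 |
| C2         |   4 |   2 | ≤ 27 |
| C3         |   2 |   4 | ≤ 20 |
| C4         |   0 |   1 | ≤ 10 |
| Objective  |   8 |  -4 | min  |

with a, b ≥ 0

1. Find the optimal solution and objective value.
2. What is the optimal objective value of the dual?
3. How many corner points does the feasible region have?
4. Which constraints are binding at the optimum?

1. a = 0, b = 5, z = -20
2. -20 (by strong duality, equal to the primal optimum)
3. 4
4. C3, a ≥ 0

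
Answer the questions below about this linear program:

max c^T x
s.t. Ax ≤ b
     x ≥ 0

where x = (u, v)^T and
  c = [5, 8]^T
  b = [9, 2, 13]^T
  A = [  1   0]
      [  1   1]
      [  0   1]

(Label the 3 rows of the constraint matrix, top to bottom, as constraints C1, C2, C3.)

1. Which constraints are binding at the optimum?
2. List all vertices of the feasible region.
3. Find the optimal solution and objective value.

1. C2, u ≥ 0
2. (0, 0), (2, 0), (0, 2)
3. u = 0, v = 2, z = 16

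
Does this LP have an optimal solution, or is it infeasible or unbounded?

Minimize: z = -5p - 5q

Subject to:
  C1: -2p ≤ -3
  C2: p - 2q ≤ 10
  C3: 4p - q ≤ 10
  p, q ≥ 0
Feasible point: (2, 0) satisfies every constraint, so the LP is feasible.
Direction d = (0, 1): for each constraint row a, a·d ≤ 0 —
  (-2)(0) + (0)(1) = 0 ≤ 0
  (1)(0) + (-2)(1) = -2 ≤ 0
  (4)(0) + (-1)(1) = -1 ≤ 0
and d ≥ 0, so (2, 0) + t·d stays feasible for every t ≥ 0. Along this ray z = -5p - 5q changes by -5 per unit t, so z → −∞.

The LP is unbounded; z can be made arbitrarily small.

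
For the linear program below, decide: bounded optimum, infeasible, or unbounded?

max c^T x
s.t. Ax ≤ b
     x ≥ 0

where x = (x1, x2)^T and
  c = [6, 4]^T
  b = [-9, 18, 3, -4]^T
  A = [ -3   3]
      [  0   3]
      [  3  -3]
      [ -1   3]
One constraint requires 3x1 - 3x2 ≤ 3, while the constraint -3x1 + 3x2 ≤ -9 is equivalent to 3x1 - 3x2 ≥ 9. Together they would need 9 ≤ 3x1 - 3x2 ≤ 3, which is impossible since 9 > 3. No point satisfies all constraints.

Infeasible — the constraint set is empty.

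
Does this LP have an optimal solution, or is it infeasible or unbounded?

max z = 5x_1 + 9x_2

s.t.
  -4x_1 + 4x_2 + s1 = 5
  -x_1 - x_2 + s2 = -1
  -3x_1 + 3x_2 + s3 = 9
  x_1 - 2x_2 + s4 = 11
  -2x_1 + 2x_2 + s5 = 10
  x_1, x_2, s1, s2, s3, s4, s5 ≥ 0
Feasible point: (0, 1) satisfies every constraint, so the LP is feasible.
Direction d = (1, 1): for each constraint row a, a·d ≤ 0 —
  (-4)(1) + (4)(1) = 0 ≤ 0
  (-1)(1) + (-1)(1) = -2 ≤ 0
  (-3)(1) + (3)(1) = 0 ≤ 0
  (1)(1) + (-2)(1) = -1 ≤ 0
  (-2)(1) + (2)(1) = 0 ≤ 0
and d ≥ 0, so (0, 1) + t·d stays feasible for every t ≥ 0. Along this ray z = 5x_1 + 9x_2 changes by 14 per unit t, so z → +∞.

The LP is unbounded; z can be made arbitrarily large.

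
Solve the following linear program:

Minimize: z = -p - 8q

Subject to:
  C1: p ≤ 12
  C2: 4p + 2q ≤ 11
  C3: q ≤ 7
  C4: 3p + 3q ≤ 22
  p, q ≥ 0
p = 0, q = 5.5, z = -44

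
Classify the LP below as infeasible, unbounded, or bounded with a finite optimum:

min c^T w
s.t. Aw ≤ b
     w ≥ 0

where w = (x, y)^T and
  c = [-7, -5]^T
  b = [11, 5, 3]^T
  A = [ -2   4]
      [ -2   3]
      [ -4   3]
Feasible point: (0, 0) satisfies every constraint, so the LP is feasible.
Direction d = (1, 0): for each constraint row a, a·d ≤ 0 —
  (-2)(1) + (4)(0) = -2 ≤ 0
  (-2)(1) + (3)(0) = -2 ≤ 0
  (-4)(1) + (3)(0) = -4 ≤ 0
and d ≥ 0, so (0, 0) + t·d stays feasible for every t ≥ 0. Along this ray z = -7x - 5y changes by -7 per unit t, so z → −∞.

The LP is unbounded; z can be made arbitrarily small.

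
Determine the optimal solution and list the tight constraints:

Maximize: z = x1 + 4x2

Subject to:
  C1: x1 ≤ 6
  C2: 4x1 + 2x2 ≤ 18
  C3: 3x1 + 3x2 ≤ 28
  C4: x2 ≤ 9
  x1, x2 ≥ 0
Optimal: x1 = 0, x2 = 9
Slack at optimum:
  C1: slack = 6
  C2: slack = 0 (binding)
  C3: slack = 1
  C4: slack = 0 (binding)
  x1 ≥ 0: x1 = 0 (binding)
  x2 ≥ 0: x2 = 9
Binding constraints: C2, C4, x1 ≥ 0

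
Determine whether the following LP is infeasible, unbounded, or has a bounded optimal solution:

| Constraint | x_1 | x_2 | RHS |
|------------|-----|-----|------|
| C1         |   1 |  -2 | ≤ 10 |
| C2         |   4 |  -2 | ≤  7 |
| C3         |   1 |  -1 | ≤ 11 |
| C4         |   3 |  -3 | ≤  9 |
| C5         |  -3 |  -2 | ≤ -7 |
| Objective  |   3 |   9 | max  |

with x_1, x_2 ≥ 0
Feasible point: (1, 2) satisfies every constraint, so the LP is feasible.
Direction d = (0, 1): for each constraint row a, a·d ≤ 0 —
  (1)(0) + (-2)(1) = -2 ≤ 0
  (4)(0) + (-2)(1) = -2 ≤ 0
  (1)(0) + (-1)(1) = -1 ≤ 0
  (3)(0) + (-3)(1) = -3 ≤ 0
  (-3)(0) + (-2)(1) = -2 ≤ 0
and d ≥ 0, so (1, 2) + t·d stays feasible for every t ≥ 0. Along this ray z = 3x_1 + 9x_2 changes by 9 per unit t, so z → +∞.

Unbounded — the objective can increase without bound over the feasible region.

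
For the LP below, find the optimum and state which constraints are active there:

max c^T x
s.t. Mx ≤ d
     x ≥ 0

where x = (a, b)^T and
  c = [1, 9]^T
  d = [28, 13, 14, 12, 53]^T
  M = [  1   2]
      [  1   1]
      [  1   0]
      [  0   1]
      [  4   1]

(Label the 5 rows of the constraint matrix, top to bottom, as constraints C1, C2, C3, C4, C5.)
Optimal: a = 1, b = 12
Binding: C2, C4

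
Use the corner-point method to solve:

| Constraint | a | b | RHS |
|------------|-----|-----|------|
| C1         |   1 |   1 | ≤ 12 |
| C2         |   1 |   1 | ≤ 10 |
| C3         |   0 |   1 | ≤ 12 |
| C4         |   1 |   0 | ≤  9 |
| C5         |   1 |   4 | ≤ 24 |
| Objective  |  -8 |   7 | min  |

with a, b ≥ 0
Each vertex is the intersection of two constraint boundaries that also satisfies all remaining constraints:
  a = 0 and b = 0 → (0, 0)
  a = 9 and b = 0 → (9, 0)
  a + b = 10 and a = 9 → (9, 1)
  a + b = 10 and a + 4b = 24 → (5.333, 4.667)
  a + 4b = 24 and a = 0 → (0, 6)

Evaluating z = -8a + 7b at each vertex:
  (0, 0): z = 0
  (9, 0): z = -72
  (9, 1): z = -65
  (5.333, 4.667): z = -10
  (0, 6): z = 42

The minimum is at (9, 0) with z = -72.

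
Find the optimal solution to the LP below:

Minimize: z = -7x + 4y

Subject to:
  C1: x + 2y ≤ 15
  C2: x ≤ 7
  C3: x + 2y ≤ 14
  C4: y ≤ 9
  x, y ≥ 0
Each vertex is the intersection of two constraint boundaries that also satisfies all remaining constraints:
  x = 0 and y = 0 → (0, 0)
  x = 7 and y = 0 → (7, 0)
  x = 7 and x + 2y = 14 → (7, 3.5)
  x + 2y = 14 and x = 0 → (0, 7)

Evaluating z = -7x + 4y at each vertex:
  (0, 0): z = 0
  (7, 0): z = -49
  (7, 3.5): z = -35
  (0, 7): z = 28

The minimum is at (7, 0) with z = -49.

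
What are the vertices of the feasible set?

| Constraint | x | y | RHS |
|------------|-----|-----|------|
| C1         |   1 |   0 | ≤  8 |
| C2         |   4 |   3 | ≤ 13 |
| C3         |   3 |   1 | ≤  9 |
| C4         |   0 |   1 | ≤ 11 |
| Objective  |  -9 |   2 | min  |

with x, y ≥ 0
Each vertex is the intersection of two constraint boundaries that also satisfies all remaining constraints:
  x = 0 and y = 0 → (0, 0)
  3x + y = 9 and y = 0 → (3, 0)
  4x + 3y = 13 and 3x + y = 9 → (2.8, 0.6)
  4x + 3y = 13 and x = 0 → (0, 4.333)

Vertices: (0, 0), (3, 0), (2.8, 0.6), (0, 4.333)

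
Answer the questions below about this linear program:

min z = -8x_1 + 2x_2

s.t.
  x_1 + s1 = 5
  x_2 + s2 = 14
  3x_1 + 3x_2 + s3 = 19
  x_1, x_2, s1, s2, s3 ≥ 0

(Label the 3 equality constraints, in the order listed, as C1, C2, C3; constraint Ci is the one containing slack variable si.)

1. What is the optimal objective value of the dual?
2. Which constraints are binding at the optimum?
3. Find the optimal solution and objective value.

1. -40 (by strong duality, equal to the primal optimum)
2. C1, x_2 ≥ 0
3. x_1 = 5, x_2 = 0, z = -40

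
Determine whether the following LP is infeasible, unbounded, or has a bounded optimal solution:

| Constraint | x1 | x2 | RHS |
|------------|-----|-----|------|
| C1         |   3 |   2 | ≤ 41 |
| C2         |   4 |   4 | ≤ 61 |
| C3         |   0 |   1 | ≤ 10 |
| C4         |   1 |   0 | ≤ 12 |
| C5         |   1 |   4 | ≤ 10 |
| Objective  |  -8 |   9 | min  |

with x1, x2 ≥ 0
The point (10, 0) satisfies every constraint, so the LP is feasible; the constraints give x1 ≤ 12 and x2 ≤ 10, which with x1, x2 ≥ 0 keep the feasible region inside a bounded box. A feasible, bounded LP attains a finite optimum at a vertex.

Bounded optimum: z* = -80 at (10, 0).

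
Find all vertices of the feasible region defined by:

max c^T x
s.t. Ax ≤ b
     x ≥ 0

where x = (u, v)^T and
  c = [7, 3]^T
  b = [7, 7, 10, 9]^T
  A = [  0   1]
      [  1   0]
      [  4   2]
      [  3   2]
Each vertex is the intersection of two constraint boundaries that also satisfies all remaining constraints:
  u = 0 and v = 0 → (0, 0)
  4u + 2v = 10 and v = 0 → (2.5, 0)
  4u + 2v = 10 and 3u + 2v = 9 → (1, 3)
  3u + 2v = 9 and u = 0 → (0, 4.5)

Vertices: (0, 0), (2.5, 0), (1, 3), (0, 4.5)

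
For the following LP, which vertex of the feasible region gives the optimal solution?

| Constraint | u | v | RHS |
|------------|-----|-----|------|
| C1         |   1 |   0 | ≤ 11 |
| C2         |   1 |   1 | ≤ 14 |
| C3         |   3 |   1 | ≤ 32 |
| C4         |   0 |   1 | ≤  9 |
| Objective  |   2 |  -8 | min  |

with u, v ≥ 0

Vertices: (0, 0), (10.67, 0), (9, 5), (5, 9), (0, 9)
(0, 9) with z = -72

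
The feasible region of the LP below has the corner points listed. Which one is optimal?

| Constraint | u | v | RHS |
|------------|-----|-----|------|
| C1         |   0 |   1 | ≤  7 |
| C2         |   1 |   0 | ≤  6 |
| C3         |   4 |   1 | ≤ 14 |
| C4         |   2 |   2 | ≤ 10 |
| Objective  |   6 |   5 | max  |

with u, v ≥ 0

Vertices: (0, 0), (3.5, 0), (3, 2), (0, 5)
(3, 2) with z = 28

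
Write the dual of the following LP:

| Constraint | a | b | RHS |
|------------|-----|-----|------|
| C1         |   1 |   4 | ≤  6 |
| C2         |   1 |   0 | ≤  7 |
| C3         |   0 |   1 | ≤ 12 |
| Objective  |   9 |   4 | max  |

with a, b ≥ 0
Minimize: z = 6y1 + 7y2 + 12y3

Subject to:
  C1: -y1 - y2 ≤ -9
  C2: -4y1 - y3 ≤ -4
  y1, y2, y3 ≥ 0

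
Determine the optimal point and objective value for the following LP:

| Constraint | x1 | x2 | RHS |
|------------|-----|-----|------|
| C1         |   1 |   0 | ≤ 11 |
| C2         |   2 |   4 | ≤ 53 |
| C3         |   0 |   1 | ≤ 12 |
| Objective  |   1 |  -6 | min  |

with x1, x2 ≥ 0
Each vertex is the intersection of two constraint boundaries that also satisfies all remaining constraints:
  x1 = 0 and x2 = 0 → (0, 0)
  x1 = 11 and x2 = 0 → (11, 0)
  x1 = 11 and 2x1 + 4x2 = 53 → (11, 7.75)
  2x1 + 4x2 = 53 and x2 = 12 → (2.5, 12)
  x2 = 12 and x1 = 0 → (0, 12)

Evaluating z = x1 - 6x2 at each vertex:
  (0, 0): z = 0
  (11, 0): z = 11
  (11, 7.75): z = -35.5
  (2.5, 12): z = -69.5
  (0, 12): z = -72

The minimum is at (0, 12) with z = -72.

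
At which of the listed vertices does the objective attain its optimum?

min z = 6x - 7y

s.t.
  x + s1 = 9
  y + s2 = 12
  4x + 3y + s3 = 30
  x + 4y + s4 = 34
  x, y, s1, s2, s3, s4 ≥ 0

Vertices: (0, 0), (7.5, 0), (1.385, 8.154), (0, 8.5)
(0, 8.5) with z = -59.5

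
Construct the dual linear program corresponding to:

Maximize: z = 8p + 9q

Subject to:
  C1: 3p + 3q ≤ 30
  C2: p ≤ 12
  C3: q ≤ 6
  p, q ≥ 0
Minimize: z = 30y1 + 12y2 + 6y3

Subject to:
  C1: -3y1 - y2 ≤ -8
  C2: -3y1 - y3 ≤ -9
  y1, y2, y3 ≥ 0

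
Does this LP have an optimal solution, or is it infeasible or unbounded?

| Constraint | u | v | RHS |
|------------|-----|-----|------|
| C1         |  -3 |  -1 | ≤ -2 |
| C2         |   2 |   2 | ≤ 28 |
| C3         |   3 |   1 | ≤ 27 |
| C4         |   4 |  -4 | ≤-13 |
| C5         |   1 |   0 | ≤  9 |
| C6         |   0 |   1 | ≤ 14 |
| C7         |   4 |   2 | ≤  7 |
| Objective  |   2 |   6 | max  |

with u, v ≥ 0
The point (0, 3.5) satisfies every constraint, so the LP is feasible; the constraints give u ≤ 9 and v ≤ 14, which with u, v ≥ 0 keep the feasible region inside a bounded box. A feasible, bounded LP attains a finite optimum at a vertex.

Feasible with finite optimum z* = 21 at (0, 3.5).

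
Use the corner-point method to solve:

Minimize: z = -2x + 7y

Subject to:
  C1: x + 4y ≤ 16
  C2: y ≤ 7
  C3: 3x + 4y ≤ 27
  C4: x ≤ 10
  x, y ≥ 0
Each vertex is the intersection of two constraint boundaries that also satisfies all remaining constraints:
  x = 0 and y = 0 → (0, 0)
  3x + 4y = 27 and y = 0 → (9, 0)
  x + 4y = 16 and 3x + 4y = 27 → (5.5, 2.625)
  x + 4y = 16 and x = 0 → (0, 4)

Evaluating z = -2x + 7y at each vertex:
  (0, 0): z = 0
  (9, 0): z = -18
  (5.5, 2.625): z = 7.375
  (0, 4): z = 28

The minimum is at (9, 0) with z = -18.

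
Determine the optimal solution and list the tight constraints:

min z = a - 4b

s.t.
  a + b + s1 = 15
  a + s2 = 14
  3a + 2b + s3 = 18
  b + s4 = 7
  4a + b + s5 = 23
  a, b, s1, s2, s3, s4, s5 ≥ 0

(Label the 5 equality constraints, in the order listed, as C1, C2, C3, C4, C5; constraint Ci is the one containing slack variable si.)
Optimal: a = 0, b = 7
Slack at optimum:
  C1: slack = 8
  C2: slack = 14
  C3: slack = 4
  C4: slack = 0 (binding)
  C5: slack = 16
  a ≥ 0: a = 0 (binding)
  b ≥ 0: b = 7
Binding constraints: C4, a ≥ 0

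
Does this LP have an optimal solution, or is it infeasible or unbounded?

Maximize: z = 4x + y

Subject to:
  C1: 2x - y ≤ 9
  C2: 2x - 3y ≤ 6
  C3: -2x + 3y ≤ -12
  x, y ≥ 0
C2 requires 2x - 3y ≤ 6, while C3 (-2x + 3y ≤ -12) is equivalent to 2x - 3y ≥ 12. Together they would need 12 ≤ 2x - 3y ≤ 6, which is impossible since 12 > 6. No point satisfies all constraints.

Infeasible: no point satisfies all constraints simultaneously.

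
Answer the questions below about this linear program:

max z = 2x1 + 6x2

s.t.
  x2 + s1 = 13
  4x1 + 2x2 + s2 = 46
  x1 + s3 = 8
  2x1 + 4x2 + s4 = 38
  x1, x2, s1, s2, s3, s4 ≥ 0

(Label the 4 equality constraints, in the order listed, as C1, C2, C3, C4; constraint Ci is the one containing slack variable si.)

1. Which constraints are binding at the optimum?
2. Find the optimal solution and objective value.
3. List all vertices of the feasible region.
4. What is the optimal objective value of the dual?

1. C4, x1 ≥ 0
2. x1 = 0, x2 = 9.5, z = 57
3. (0, 0), (8, 0), (8, 5.5), (0, 9.5)
4. 57 (by strong duality, equal to the primal optimum)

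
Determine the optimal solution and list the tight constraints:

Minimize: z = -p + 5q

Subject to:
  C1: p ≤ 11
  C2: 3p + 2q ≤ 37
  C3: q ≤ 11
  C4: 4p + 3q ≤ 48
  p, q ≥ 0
Optimal: p = 11, q = 0
Slack at optimum:
  C1: slack = 0 (binding)
  C2: slack = 4
  C3: slack = 11
  C4: slack = 4
  p ≥ 0: p = 11
  q ≥ 0: q = 0 (binding)
Binding constraints: C1, q ≥ 0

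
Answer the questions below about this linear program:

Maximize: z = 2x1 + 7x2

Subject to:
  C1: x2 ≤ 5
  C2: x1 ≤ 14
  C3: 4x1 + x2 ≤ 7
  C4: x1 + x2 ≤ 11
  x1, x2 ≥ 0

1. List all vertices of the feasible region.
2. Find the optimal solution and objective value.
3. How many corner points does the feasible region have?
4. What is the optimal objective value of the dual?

1. (0, 0), (1.75, 0), (0.5, 5), (0, 5)
2. x1 = 0.5, x2 = 5, z = 36
3. 4
4. 36 (by strong duality, equal to the primal optimum)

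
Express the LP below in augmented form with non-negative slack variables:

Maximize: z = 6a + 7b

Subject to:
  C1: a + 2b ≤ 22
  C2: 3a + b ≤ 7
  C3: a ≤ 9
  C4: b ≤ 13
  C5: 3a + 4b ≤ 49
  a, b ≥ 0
max z = 6a + 7b

s.t.
  a + 2b + s1 = 22
  3a + b + s2 = 7
  a + s3 = 9
  b + s4 = 13
  3a + 4b + s5 = 49
  a, b, s1, s2, s3, s4, s5 ≥ 0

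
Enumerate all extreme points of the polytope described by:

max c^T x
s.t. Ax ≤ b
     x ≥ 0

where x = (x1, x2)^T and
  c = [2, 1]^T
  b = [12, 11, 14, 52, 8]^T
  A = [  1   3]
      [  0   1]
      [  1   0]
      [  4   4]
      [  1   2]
Each vertex is the intersection of two constraint boundaries that also satisfies all remaining constraints:
  x1 = 0 and x2 = 0 → (0, 0)
  x1 + 2x2 = 8 and x2 = 0 → (8, 0)
  x1 + 3x2 = 12 and x1 + 2x2 = 8 → (0, 4)

Vertices: (0, 0), (8, 0), (0, 4)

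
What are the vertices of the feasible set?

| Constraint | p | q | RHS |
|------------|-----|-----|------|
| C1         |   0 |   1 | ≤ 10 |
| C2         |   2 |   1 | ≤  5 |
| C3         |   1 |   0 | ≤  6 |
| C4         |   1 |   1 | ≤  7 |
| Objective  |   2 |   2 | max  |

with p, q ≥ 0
Each vertex is the intersection of two constraint boundaries that also satisfies all remaining constraints:
  p = 0 and q = 0 → (0, 0)
  2p + q = 5 and q = 0 → (2.5, 0)
  2p + q = 5 and p = 0 → (0, 5)

Vertices: (0, 0), (2.5, 0), (0, 5)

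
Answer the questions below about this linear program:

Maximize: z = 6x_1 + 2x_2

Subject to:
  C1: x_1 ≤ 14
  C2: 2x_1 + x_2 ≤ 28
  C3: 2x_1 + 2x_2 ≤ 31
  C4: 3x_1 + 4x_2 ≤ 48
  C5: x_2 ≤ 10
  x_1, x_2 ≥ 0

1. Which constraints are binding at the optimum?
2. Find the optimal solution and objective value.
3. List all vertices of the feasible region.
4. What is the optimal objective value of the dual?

1. C1, C2, x_2 ≥ 0
2. x_1 = 14, x_2 = 0, z = 84
3. (0, 0), (14, 0), (12.8, 2.4), (2.667, 10), (0, 10)
4. 84 (by strong duality, equal to the primal optimum)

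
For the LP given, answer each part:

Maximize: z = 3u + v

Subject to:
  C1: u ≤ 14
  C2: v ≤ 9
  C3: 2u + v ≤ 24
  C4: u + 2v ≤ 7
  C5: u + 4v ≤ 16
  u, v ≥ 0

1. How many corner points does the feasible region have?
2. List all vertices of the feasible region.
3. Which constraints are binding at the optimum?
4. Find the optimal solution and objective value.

1. 3
2. (0, 0), (7, 0), (0, 3.5)
3. C4, v ≥ 0
4. u = 7, v = 0, z = 21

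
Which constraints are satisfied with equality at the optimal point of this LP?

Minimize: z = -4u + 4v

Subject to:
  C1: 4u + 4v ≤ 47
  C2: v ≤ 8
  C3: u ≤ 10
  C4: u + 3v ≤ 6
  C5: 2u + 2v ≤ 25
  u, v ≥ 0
Optimal: u = 6, v = 0
Binding: C4, v ≥ 0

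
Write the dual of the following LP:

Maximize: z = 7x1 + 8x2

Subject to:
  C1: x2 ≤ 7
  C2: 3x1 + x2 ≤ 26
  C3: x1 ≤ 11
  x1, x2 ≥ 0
Minimize: z = 7y1 + 26y2 + 11y3

Subject to:
  C1: -3y2 - y3 ≤ -7
  C2: -y1 - y2 ≤ -8
  y1, y2, y3 ≥ 0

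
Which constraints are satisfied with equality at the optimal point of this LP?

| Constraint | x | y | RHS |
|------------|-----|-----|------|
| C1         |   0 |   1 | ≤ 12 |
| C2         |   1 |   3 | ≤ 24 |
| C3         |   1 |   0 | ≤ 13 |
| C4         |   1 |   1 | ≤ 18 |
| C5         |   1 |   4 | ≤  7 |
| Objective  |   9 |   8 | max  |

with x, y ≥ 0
Optimal: x = 7, y = 0
Slack at optimum:
  C1: slack = 12
  C2: slack = 17
  C3: slack = 6
  C4: slack = 11
  C5: slack = 0 (binding)
  x ≥ 0: x = 7
  y ≥ 0: y = 0 (binding)
Binding constraints: C5, y ≥ 0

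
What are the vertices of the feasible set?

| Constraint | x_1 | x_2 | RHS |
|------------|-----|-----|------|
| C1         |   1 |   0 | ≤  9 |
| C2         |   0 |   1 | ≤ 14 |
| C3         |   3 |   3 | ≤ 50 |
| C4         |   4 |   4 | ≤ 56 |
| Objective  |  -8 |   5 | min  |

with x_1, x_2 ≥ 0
Each vertex is the intersection of two constraint boundaries that also satisfies all remaining constraints:
  x_1 = 0 and x_2 = 0 → (0, 0)
  x_1 = 9 and x_2 = 0 → (9, 0)
  x_1 = 9 and 4x_1 + 4x_2 = 56 → (9, 5)
  x_2 = 14 and 4x_1 + 4x_2 = 56 → (0, 14)

Vertices: (0, 0), (9, 0), (9, 5), (0, 14)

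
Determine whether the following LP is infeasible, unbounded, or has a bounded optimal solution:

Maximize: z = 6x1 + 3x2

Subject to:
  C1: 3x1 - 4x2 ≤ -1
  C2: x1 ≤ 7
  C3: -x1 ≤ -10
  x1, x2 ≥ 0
C2 requires x1 ≤ 7, while C3 (-x1 ≤ -10) is equivalent to x1 ≥ 10. Together they would need 10 ≤ x1 ≤ 7, which is impossible since 10 > 7. No point satisfies all constraints.

The feasible region is empty; the LP is infeasible.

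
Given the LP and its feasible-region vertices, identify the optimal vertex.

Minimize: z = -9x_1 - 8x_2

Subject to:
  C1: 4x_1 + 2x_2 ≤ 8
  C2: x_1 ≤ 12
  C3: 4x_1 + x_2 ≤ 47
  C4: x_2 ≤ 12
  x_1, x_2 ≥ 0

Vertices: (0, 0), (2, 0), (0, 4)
Evaluating z = -9x_1 - 8x_2 at each vertex:
  (0, 0): z = 0
  (2, 0): z = -18
  (0, 4): z = -32

The smallest value is z = -32, attained at (0, 4).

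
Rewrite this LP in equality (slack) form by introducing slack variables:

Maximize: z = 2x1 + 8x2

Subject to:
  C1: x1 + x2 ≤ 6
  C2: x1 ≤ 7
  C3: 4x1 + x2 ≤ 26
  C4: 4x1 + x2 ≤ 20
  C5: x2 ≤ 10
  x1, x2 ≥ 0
max z = 2x1 + 8x2

s.t.
  x1 + x2 + s1 = 6
  x1 + s2 = 7
  4x1 + x2 + s3 = 26
  4x1 + x2 + s4 = 20
  x2 + s5 = 10
  x1, x2, s1, s2, s3, s4, s5 ≥ 0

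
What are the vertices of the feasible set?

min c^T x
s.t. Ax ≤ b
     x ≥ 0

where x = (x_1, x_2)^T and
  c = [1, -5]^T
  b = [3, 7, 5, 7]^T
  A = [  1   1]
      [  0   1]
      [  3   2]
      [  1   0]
Each vertex is the intersection of two constraint boundaries that also satisfies all remaining constraints:
  x_1 = 0 and x_2 = 0 → (0, 0)
  3x_1 + 2x_2 = 5 and x_2 = 0 → (1.667, 0)
  3x_1 + 2x_2 = 5 and x_1 = 0 → (0, 2.5)

Vertices: (0, 0), (1.667, 0), (0, 2.5)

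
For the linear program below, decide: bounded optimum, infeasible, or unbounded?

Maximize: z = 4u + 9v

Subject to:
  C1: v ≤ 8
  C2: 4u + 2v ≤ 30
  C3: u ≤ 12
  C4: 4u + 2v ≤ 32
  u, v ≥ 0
The point (3.5, 8) satisfies every constraint, so the LP is feasible; the constraints give u ≤ 12 and v ≤ 8, which with u, v ≥ 0 keep the feasible region inside a bounded box. A feasible, bounded LP attains a finite optimum at a vertex.

Feasible with finite optimum z* = 86 at (3.5, 8).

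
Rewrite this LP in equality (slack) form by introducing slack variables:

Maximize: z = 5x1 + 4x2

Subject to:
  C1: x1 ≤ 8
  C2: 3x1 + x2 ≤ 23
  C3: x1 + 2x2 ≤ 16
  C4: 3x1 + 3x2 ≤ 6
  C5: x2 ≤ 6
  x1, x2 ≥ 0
max z = 5x1 + 4x2

s.t.
  x1 + s1 = 8
  3x1 + x2 + s2 = 23
  x1 + 2x2 + s3 = 16
  3x1 + 3x2 + s4 = 6
  x2 + s5 = 6
  x1, x2, s1, s2, s3, s4, s5 ≥ 0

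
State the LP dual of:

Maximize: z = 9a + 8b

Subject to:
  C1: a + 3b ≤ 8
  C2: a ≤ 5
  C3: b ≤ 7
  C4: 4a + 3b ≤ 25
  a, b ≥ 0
Minimize: z = 8y1 + 5y2 + 7y3 + 25y4

Subject to:
  C1: -y1 - y2 - 4y4 ≤ -9
  C2: -3y1 - y3 - 3y4 ≤ -8
  y1, y2, y3, y4 ≥ 0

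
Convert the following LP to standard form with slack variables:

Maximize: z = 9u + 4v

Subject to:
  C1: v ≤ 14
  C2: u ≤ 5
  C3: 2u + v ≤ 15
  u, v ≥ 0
max z = 9u + 4v

s.t.
  v + s1 = 14
  u + s2 = 5
  2u + v + s3 = 15
  u, v, s1, s2, s3 ≥ 0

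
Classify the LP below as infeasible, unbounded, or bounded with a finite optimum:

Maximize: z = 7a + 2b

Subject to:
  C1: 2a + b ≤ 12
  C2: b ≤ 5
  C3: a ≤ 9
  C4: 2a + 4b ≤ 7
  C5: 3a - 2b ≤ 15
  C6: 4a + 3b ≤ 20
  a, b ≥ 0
The point (3.5, 0) satisfies every constraint, so the LP is feasible; the constraints give a ≤ 9 and b ≤ 5, which with a, b ≥ 0 keep the feasible region inside a bounded box. A feasible, bounded LP attains a finite optimum at a vertex.

Evaluating z = 7a + 2b at each vertex:
  (0, 0): z = 0
  (3.5, 0): z = 24.5
  (0, 1.75): z = 3.5

Feasible with finite optimum z* = 24.5 at (3.5, 0).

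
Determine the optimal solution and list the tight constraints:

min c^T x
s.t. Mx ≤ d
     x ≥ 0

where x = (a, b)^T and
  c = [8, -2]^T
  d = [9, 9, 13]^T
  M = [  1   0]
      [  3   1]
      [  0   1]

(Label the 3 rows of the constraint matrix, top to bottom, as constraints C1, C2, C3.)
Optimal: a = 0, b = 9
Binding: C2, a ≥ 0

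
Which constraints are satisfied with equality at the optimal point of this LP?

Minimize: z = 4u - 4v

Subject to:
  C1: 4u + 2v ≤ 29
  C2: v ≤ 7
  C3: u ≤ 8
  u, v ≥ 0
Optimal: u = 0, v = 7
Slack at optimum:
  C1: slack = 15
  C2: slack = 0 (binding)
  C3: slack = 8
  u ≥ 0: u = 0 (binding)
  v ≥ 0: v = 7
Binding constraints: C2, u ≥ 0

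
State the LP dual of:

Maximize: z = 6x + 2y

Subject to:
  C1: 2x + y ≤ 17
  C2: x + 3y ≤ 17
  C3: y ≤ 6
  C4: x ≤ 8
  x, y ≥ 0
Minimize: z = 17y1 + 17y2 + 6y3 + 8y4

Subject to:
  C1: -2y1 - y2 - y4 ≤ -6
  C2: -y1 - 3y2 - y3 ≤ -2
  y1, y2, y3, y4 ≥ 0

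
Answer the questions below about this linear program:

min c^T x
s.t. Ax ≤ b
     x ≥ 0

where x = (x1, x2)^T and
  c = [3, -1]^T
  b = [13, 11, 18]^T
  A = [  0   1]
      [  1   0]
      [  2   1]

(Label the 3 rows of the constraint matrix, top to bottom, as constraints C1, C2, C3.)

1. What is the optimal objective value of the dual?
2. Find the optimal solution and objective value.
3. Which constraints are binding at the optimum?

1. -13 (by strong duality, equal to the primal optimum)
2. x1 = 0, x2 = 13, z = -13
3. C1, x1 ≥ 0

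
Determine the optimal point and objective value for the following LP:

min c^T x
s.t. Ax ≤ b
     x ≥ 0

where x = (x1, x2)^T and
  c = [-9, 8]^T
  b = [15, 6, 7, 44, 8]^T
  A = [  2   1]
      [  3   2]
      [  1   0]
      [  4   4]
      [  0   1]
x1 = 2, x2 = 0, z = -18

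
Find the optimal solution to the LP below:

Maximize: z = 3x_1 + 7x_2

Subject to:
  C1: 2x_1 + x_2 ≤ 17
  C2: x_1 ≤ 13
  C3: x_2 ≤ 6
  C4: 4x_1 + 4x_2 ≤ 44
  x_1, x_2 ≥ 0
Each vertex is the intersection of two constraint boundaries that also satisfies all remaining constraints:
  x_1 = 0 and x_2 = 0 → (0, 0)
  2x_1 + x_2 = 17 and x_2 = 0 → (8.5, 0)
  2x_1 + x_2 = 17 and 4x_1 + 4x_2 = 44 → (6, 5)
  x_2 = 6 and 4x_1 + 4x_2 = 44 → (5, 6)
  x_2 = 6 and x_1 = 0 → (0, 6)

Evaluating z = 3x_1 + 7x_2 at each vertex:
  (0, 0): z = 0
  (8.5, 0): z = 25.5
  (6, 5): z = 53
  (5, 6): z = 57
  (0, 6): z = 42

The maximum is at (5, 6) with z = 57.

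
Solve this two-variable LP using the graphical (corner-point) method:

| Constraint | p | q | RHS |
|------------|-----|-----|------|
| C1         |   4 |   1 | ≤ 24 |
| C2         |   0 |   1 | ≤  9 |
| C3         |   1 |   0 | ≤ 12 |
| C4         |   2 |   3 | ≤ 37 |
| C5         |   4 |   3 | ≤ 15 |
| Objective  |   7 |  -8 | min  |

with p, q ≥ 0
Each vertex is the intersection of two constraint boundaries that also satisfies all remaining constraints:
  p = 0 and q = 0 → (0, 0)
  4p + 3q = 15 and q = 0 → (3.75, 0)
  4p + 3q = 15 and p = 0 → (0, 5)

Evaluating z = 7p - 8q at each vertex:
  (0, 0): z = 0
  (3.75, 0): z = 26.25
  (0, 5): z = -40

The minimum is at (0, 5) with z = -40.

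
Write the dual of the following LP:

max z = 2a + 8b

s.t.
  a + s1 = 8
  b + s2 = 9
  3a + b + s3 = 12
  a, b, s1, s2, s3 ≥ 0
Minimize: z = 8y1 + 9y2 + 12y3

Subject to:
  C1: -y1 - 3y3 ≤ -2
  C2: -y2 - y3 ≤ -8
  y1, y2, y3 ≥ 0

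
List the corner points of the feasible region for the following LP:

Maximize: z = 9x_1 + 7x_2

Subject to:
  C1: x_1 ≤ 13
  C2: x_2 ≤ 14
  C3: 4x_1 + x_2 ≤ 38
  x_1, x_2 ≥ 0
Each vertex is the intersection of two constraint boundaries that also satisfies all remaining constraints:
  x_1 = 0 and x_2 = 0 → (0, 0)
  4x_1 + x_2 = 38 and x_2 = 0 → (9.5, 0)
  x_2 = 14 and 4x_1 + x_2 = 38 → (6, 14)
  x_2 = 14 and x_1 = 0 → (0, 14)

Vertices: (0, 0), (9.5, 0), (6, 14), (0, 14)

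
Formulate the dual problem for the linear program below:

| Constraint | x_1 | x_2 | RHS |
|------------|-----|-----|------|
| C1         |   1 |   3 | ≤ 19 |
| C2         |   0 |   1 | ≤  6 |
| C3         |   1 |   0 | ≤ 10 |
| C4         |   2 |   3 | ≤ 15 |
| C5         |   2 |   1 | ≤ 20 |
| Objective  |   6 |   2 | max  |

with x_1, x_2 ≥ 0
Minimize: z = 19y1 + 6y2 + 10y3 + 15y4 + 20y5

Subject to:
  C1: -y1 - y3 - 2y4 - 2y5 ≤ -6
  C2: -3y1 - y2 - 3y4 - y5 ≤ -2
  y1, y2, y3, y4, y5 ≥ 0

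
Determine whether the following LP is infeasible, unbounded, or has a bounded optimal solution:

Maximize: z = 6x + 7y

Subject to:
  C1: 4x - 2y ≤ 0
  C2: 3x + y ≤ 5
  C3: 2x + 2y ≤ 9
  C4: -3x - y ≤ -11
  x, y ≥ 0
C2 requires 3x + y ≤ 5, while C4 (-3x - y ≤ -11) is equivalent to 3x + y ≥ 11. Together they would need 11 ≤ 3x + y ≤ 5, which is impossible since 11 > 5. No point satisfies all constraints.

Infeasible — the constraint set is empty.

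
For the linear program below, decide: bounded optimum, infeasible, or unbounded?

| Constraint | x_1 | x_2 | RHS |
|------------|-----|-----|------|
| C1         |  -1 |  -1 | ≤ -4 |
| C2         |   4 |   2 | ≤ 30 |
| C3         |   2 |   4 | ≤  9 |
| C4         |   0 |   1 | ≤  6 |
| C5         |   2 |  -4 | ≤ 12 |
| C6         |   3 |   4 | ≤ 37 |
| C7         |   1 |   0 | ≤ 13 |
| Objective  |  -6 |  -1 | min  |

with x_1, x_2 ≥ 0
The point (4.5, 0) satisfies every constraint, so the LP is feasible; the constraints give x_1 ≤ 13 and x_2 ≤ 6, which with x_1, x_2 ≥ 0 keep the feasible region inside a bounded box. A feasible, bounded LP attains a finite optimum at a vertex.

Evaluating z = -6x_1 - x_2 at each vertex:
  (4, 0): z = -24
  (4.5, 0): z = -27
  (3.5, 0.5): z = -21.5

Feasible with finite optimum z* = -27 at (4.5, 0).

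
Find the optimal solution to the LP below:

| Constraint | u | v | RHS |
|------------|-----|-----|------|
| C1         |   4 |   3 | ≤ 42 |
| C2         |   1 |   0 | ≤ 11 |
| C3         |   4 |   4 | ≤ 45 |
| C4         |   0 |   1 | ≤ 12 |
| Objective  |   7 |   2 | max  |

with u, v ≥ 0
Each vertex is the intersection of two constraint boundaries that also satisfies all remaining constraints:
  u = 0 and v = 0 → (0, 0)
  4u + 3v = 42 and v = 0 → (10.5, 0)
  4u + 3v = 42 and 4u + 4v = 45 → (8.25, 3)
  4u + 4v = 45 and u = 0 → (0, 11.25)

Evaluating z = 7u + 2v at each vertex:
  (0, 0): z = 0
  (10.5, 0): z = 73.5
  (8.25, 3): z = 63.75
  (0, 11.25): z = 22.5

The maximum is at (10.5, 0) with z = 73.5.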